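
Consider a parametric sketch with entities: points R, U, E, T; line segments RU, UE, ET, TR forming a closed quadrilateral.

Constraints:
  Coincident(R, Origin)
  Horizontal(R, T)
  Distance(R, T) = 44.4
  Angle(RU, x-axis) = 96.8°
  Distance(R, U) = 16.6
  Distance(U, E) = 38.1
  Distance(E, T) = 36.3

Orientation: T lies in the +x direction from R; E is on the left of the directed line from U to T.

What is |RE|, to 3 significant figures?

46.6

Checks: |UE| = 38.10 ✓; |ET| = 36.30 ✓.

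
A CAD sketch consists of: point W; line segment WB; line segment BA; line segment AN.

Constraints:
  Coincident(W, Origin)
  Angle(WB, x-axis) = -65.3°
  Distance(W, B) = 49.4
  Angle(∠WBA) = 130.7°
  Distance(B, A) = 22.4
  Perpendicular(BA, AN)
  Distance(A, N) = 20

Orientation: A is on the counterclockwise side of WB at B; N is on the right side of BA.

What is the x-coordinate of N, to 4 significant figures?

36.66

W is at the origin; WB runs at -65.3° with length 49.4, so B = 49.4·(cos -65.3°, sin -65.3°) = (20.64, -44.88). ∠WBA = 130.7°, so BA runs at -65.3° + (180° − 130.7°) = -16.00° from the x-axis; with |BA| = 22.4, A = B + 22.4·(cos -16.00°, sin -16.00°) = (42.17, -51.05). The perpendicularity gives AN at right angles to BA; with |AN| = 20.0 on the right of BA, N = A + 20.0·(-0.2756, -0.9613) = (36.66, -70.28). So N.x = 36.66.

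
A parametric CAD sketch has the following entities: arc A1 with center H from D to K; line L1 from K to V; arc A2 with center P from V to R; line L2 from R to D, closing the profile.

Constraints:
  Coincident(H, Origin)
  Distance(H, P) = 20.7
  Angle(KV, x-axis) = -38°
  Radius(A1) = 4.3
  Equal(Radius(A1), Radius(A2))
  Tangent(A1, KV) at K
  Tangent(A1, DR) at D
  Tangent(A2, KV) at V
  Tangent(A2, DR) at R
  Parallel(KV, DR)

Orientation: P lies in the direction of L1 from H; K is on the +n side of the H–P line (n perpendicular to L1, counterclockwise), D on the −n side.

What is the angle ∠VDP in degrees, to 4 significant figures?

10.83°

The slot axis is L1's direction at -38.0°, so u = (cos -38.0°, sin -38.0°) = (0.7880, -0.6157) and n = (−sin -38.0°, cos -38.0°) = (0.6157, 0.7880). H is at the origin and P lies 20.7 along u from H, so P = 20.7·u = (16.31, -12.74). Tangency of A1 to both parallel lines with radius 4.3 puts K and D at H ± 4.3·n: K = (2.647, 3.388), D = (-2.647, -3.388). Equal radii place V and R the same way about P: V = P + 4.3·n = (18.96, -9.356), R = P − 4.3·n = (13.66, -16.13). Then cos ∠VDP = DV·DP / (|DV||DP|), giving 10.83°.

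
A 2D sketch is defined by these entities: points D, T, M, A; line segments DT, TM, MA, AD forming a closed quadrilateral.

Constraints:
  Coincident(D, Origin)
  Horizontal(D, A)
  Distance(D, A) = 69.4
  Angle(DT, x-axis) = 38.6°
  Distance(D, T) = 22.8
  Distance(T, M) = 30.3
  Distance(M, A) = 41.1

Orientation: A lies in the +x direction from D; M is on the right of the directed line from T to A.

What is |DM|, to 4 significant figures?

33.28

D is at the origin; D and A share the same y with |DA| = 69.4 and A in +x, so A = (69.4, 0). DT runs at 38.6° with |DT| = 22.8, so T = (17.82, 14.22). M is determined by |TM| = 30.3 and |MA| = 41.1 together: it lies at the intersection of circle(T, 30.3) and circle(A, 41.1). With |TA| = 53.51, the foot of the radical line on TA is 19.55 from T and the perpendicular offset is √(30.3² − 19.55²) = 23.15. Taking the right-of-TA solution: M = (30.51, -13.29).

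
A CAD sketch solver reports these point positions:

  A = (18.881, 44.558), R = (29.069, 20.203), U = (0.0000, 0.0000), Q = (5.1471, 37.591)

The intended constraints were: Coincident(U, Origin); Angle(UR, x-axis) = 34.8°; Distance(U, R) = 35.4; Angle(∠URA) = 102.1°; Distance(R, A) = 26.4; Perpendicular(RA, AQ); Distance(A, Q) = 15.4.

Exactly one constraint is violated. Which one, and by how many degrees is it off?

Perpendicular(RA, AQ) — off by 4.20°.

U = (0.00, 0.00) ✓; UR at 34.80° ✓; |UR| = 35.40 ✓; ∠URA = 102.1° ✓; |RA| = 26.40 ✓; ∠(RA, AQ) = 94.20° ✗; |AQ| = 15.40 ✓.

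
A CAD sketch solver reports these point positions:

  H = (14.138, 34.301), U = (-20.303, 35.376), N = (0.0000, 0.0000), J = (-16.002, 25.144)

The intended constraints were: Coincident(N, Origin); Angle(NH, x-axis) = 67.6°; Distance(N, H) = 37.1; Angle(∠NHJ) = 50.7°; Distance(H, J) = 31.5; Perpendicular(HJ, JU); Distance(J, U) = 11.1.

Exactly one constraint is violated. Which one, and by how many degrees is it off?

Perpendicular(HJ, JU) — off by 5.90°.

N = (0.00, 0.00) ✓; NH at 67.60° ✓; |NH| = 37.10 ✓; ∠NHJ = 50.70° ✓; |HJ| = 31.50 ✓; ∠(HJ, JU) = 84.10° ✗; |JU| = 11.10 ✓.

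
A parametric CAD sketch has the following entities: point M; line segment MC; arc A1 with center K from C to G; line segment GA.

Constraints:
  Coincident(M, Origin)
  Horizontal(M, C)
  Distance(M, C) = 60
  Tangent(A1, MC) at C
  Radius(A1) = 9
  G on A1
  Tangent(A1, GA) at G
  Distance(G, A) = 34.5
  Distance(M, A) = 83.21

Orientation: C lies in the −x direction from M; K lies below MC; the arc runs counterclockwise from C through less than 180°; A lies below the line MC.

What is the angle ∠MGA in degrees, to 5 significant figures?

100.89°

M is at the origin; MC is horizontal with |MC| = 60.0 and C on the −x side, so C = (-60.000, 0.0000). A1 meets MC tangentially, so KC is at right angles to MC, so K = C + (0, -9) = (-60.000, -9.0000). Since KG ⟂ GA (tangency), |KA| = √(9.0² + 34.5²) = 35.655 regardless of where G sits on A1. So A lies on both circle(M, 83.21) and circle(K, 35.655); the below-MC intersection is A = (-71.361, -42.796). G is the foot of the tangent from A: G = (-68.979, -8.3785).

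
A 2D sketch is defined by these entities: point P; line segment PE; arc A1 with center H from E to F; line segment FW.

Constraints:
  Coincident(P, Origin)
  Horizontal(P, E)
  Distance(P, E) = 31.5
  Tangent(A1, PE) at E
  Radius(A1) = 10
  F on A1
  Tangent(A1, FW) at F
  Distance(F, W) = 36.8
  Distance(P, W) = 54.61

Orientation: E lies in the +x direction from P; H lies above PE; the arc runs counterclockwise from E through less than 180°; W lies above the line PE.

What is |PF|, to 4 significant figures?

43.02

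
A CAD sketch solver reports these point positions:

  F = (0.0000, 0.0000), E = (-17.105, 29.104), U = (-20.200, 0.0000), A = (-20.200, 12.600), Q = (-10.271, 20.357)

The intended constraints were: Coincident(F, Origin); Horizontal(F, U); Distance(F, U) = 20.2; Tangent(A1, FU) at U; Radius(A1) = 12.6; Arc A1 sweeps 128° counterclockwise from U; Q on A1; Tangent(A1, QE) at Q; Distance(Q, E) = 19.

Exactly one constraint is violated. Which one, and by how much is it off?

Distance(Q, E) = 19 — off by 7.90.

F = (0.00, 0.00) ✓; F.y = 0.00, U.y = 0.00 ✓; |FU| = 20.20 ✓; ∠(AU, UF) = 90.00° ✓; |AU| = 12.60 ✓; bearing(A→Q) − bearing(A→U) = 128.0° ✓; |AQ| = 12.60 ✓; ∠(AQ, QE) = 90.00° ✓; |QE| = 11.10 ✗.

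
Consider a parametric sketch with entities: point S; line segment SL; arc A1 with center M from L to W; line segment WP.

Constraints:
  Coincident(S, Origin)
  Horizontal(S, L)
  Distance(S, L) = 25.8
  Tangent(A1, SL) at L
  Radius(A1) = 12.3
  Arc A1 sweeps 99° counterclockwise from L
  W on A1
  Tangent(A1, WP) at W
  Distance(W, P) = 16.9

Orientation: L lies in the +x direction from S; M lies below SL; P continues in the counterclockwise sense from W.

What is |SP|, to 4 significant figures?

34.95

On A1, L sits at bearing 90° from M; a 99° counterclockwise sweep puts W at bearing 189°, so W = M + 12.3·(cos 189°, sin 189°) = (13.65, -14.22). A1 meets WP tangentially, so MW is at right angles to WP, so WP runs along (−sin 189°, cos 189°); with |WP| = 16.9, P = (16.30, -30.92). Then |SP| = |P − S| = 34.95.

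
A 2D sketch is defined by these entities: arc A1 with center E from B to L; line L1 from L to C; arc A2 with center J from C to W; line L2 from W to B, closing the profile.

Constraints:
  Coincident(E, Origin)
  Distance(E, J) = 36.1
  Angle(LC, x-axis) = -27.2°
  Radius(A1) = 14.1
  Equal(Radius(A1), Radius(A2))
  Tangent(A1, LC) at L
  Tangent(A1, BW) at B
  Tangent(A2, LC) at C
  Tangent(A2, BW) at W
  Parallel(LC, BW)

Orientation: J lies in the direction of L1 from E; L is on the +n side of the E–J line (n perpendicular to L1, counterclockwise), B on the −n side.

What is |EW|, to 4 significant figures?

38.76

The slot axis is L1's direction at -27.2°, so u = (cos -27.2°, sin -27.2°) = (0.8894, -0.4571) and n = (−sin -27.2°, cos -27.2°) = (0.4571, 0.8894). E is at the origin and J lies 36.1 along u from E, so J = 36.1·u = (32.11, -16.50). Tangency of A1 to both parallel lines with radius 14.1 puts L and B at E ± 14.1·n: L = (6.445, 12.54), B = (-6.445, -12.54). Equal radii place C and W the same way about J: C = J + 14.1·n = (38.55, -3.960), W = J − 14.1·n = (25.66, -29.04). Then |EW| = |W − E| = 38.76.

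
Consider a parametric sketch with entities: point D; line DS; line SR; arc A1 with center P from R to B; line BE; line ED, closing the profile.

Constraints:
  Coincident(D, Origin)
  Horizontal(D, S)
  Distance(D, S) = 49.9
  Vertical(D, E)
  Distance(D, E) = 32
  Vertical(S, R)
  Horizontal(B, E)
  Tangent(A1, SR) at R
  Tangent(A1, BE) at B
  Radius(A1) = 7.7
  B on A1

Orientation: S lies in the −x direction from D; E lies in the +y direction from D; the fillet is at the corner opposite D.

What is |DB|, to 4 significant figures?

52.96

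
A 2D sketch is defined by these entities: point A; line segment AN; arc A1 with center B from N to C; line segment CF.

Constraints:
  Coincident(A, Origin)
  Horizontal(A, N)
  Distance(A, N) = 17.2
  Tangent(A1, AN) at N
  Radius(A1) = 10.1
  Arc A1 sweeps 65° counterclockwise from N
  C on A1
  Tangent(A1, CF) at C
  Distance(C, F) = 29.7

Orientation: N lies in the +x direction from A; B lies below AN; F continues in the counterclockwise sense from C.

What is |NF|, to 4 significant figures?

39.29

On A1, N sits at bearing 90° from B; a 65° counterclockwise sweep puts C at bearing 155°, so C = B + 10.1·(cos 155°, sin 155°) = (8.046, -5.832). A1 meets CF tangentially, so BC is at right angles to CF, so CF runs along (−sin 155°, cos 155°); with |CF| = 29.7, F = (-4.505, -32.75). Then |NF| = |F − N| = 39.29.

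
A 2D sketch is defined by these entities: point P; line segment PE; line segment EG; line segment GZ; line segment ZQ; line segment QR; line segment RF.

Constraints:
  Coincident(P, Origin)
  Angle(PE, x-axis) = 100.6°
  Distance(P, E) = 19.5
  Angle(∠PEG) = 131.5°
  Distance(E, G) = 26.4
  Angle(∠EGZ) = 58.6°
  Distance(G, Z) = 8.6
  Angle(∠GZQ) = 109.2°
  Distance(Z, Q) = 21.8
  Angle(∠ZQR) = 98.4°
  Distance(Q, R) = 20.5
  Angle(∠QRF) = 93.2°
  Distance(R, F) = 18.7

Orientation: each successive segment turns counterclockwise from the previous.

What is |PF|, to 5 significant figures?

46.483

P is at the origin; PE runs at 100.6° with length 19.5, so E = (-3.5871, 19.167). ∠PEG = 131.5° gives EG at 149.10° from the x-axis; with |EG| = 26.4, G = (-26.240, 32.725). ∠EGZ = 58.6° gives GZ at -89.500° from the x-axis; with |GZ| = 8.6, Z = (-26.165, 24.125). ∠GZQ = 109.2° gives ZQ at -18.700° from the x-axis; with |ZQ| = 21.8, Q = (-5.5157, 17.136). ∠ZQR = 98.4° gives QR at 62.900° from the x-axis; with |QR| = 20.5, R = (3.8229, 35.385). ∠QRF = 93.2° gives RF at 149.70° from the x-axis; with |RF| = 18.7, F = (-12.323, 44.820). Then |PF| = |F − P| = 46.483.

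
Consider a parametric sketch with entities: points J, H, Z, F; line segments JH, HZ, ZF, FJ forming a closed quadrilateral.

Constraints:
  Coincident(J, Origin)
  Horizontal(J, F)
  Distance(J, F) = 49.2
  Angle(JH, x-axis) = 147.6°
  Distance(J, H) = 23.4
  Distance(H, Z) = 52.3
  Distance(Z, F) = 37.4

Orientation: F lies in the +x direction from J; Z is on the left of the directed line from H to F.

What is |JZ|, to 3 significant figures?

42.8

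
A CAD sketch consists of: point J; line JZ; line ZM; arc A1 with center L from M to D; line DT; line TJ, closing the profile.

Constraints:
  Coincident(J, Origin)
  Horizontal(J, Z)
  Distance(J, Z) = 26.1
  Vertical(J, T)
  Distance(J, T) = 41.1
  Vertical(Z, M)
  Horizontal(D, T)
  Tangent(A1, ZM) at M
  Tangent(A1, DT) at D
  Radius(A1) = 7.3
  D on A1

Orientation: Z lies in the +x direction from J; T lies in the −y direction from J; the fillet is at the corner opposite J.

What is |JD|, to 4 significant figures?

45.20

J is at the origin; J and Z share the same y with |JZ| = 26.1 and Z on the +x side, so Z = (26.10, 0.000). JT is vertical with |JT| = 41.1 and T on the −y side, so T = (0.000, -41.10). The virtual corner opposite J is at (26.10, -41.10). The tangent condition forces LM to be normal to ZM and A1 meets DT tangentially, so LD is at right angles to DT, with radius 7.3, so the center L sits 7.3 in from both sides at L = (18.80, -33.80). That places the tangent points at M = (26.10, -33.80) on ZM and D = (18.80, -41.10) on DT. Then |JD| = |D − J| = 45.20.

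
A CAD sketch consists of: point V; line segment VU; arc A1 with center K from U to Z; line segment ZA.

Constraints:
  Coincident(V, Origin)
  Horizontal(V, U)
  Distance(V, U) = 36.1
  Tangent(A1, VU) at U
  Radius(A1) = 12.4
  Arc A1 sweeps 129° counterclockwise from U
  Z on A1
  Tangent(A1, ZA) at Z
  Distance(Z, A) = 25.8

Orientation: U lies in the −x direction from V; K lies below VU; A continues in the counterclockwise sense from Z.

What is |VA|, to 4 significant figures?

49.91

V is at the origin; VU is horizontal with |VU| = 36.1 and U on the −x side, so U = (-36.10, 0.000). A1 meets VU tangentially, so KU is at right angles to VU, so K = U + (0, -12.4) = (-36.10, -12.40). On A1, U sits at bearing 90° from K; a 129° counterclockwise sweep puts Z at bearing 219°, so Z = K + 12.4·(cos 219°, sin 219°) = (-45.74, -20.20). Tangency of A1 to ZA means the radius KZ is perpendicular to ZA, so ZA runs along (−sin 219°, cos 219°); with |ZA| = 25.8, A = (-29.50, -40.25). Then |VA| = |A − V| = 49.91.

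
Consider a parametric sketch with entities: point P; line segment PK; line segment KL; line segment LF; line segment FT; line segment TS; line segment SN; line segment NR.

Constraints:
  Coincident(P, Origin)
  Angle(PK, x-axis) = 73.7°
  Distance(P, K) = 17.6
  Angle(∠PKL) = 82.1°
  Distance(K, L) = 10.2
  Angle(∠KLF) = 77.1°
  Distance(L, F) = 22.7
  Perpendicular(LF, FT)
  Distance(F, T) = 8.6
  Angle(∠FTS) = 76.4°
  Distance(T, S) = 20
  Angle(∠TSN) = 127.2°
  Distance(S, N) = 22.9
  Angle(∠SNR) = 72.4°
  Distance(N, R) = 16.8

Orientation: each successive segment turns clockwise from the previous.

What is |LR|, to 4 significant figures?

21.72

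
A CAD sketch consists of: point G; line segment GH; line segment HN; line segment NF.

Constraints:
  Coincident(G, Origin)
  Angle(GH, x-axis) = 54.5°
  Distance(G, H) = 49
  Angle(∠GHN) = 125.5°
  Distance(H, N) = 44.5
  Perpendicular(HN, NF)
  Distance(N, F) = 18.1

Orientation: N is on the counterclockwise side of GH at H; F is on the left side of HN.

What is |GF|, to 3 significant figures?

76.1

G is at the origin; GH runs at 54.5° with length 49.0, so H = 49.0·(cos 54.5°, sin 54.5°) = (28.5, 39.9). ∠GHN = 125.5°, so HN runs at 54.5° + (180° − 125.5°) = 109° from the x-axis; with |HN| = 44.5, N = H + 44.5·(cos 109°, sin 109°) = (14.0, 82.0). The perpendicularity gives NF at right angles to HN; with |NF| = 18.1 on the left of HN, F = N + 18.1·(-0.946, -0.326) = (-3.15, 76.1). Then |GF| = |F − G| = 76.1.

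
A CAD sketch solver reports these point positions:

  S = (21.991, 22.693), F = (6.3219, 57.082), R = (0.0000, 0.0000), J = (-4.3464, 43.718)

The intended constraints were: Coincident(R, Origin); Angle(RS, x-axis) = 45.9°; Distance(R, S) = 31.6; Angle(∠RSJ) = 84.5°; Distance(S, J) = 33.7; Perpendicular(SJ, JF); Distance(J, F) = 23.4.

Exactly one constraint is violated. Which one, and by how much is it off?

Distance(J, F) = 23.4 — off by 6.30.

R = (0.00, 0.00) ✓; RS at 45.90° ✓; |RS| = 31.60 ✓; ∠RSJ = 84.50° ✓; |SJ| = 33.70 ✓; ∠(SJ, JF) = 90.00° ✓; |JF| = 17.10 ✗.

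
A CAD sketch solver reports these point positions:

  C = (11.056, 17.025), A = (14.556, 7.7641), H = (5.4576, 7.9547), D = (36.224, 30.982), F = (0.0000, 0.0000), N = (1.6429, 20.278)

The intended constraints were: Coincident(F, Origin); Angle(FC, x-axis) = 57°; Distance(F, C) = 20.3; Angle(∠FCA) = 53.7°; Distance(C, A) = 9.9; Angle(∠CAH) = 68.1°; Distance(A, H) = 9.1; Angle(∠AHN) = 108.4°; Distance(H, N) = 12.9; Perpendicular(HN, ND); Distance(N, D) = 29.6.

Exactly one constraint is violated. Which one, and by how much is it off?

Distance(N, D) = 29.6 — off by 6.60.

F = (0.00, 0.00) ✓; FC at 57.00° ✓; |FC| = 20.30 ✓; ∠FCA = 53.70° ✓; |CA| = 9.900 ✓; ∠CAH = 68.10° ✓; |AH| = 9.100 ✓; ∠AHN = 108.4° ✓; |HN| = 12.90 ✓; ∠(HN, ND) = 90.00° ✓; |ND| = 36.20 ✗.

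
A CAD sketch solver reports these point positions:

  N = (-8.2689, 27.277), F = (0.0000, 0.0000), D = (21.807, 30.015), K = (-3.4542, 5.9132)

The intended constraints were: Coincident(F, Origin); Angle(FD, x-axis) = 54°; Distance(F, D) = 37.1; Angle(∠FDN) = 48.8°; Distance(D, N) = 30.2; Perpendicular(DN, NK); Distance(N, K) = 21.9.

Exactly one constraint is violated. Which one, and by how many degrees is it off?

Perpendicular(DN, NK) — off by 7.50°.

F = (0.00, 0.00) ✓; FD at 54.00° ✓; |FD| = 37.10 ✓; ∠FDN = 48.80° ✓; |DN| = 30.20 ✓; ∠(DN, NK) = 97.50° ✗; |NK| = 21.90 ✓.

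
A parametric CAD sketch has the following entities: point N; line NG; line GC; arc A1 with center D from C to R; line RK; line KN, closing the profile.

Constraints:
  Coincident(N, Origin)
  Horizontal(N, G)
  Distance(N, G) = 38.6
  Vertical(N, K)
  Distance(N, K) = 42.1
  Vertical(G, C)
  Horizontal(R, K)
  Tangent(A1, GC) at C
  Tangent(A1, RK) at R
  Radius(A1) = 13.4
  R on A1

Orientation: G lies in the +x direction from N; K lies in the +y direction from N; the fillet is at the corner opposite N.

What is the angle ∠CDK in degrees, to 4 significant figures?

152.0°

N is at the origin; NG is horizontal with |NG| = 38.6 and G on the +x side, so G = (38.60, 0.000). NK is vertical with |NK| = 42.1 and K on the +y side, so K = (0.000, 42.10). The virtual corner opposite N is at (38.60, 42.10). Since A1 is tangent to GC there, DC ⟂ GC and the tangent condition forces DR to be normal to RK, with radius 13.4, so the center D sits 13.4 in from both sides at D = (25.20, 28.70). That places the tangent points at C = (38.60, 28.70) on GC and R = (25.20, 42.10) on RK. Then cos ∠CDK = DC·DK / (|DC||DK|), giving 152.0°.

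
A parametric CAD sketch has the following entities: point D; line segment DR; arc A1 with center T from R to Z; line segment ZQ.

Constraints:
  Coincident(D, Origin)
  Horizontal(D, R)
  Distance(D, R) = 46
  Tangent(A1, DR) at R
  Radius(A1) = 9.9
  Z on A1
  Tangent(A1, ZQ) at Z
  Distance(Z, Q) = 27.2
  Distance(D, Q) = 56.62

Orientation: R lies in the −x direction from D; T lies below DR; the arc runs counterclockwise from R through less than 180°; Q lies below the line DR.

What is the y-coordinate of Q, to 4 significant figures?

-38.50

Checks: |TZ| = 9.900 ✓; ∠(TZ, ZQ) = 90.00° ✓; |ZQ| = 27.20 ✓; |DQ| = 56.62 ✓.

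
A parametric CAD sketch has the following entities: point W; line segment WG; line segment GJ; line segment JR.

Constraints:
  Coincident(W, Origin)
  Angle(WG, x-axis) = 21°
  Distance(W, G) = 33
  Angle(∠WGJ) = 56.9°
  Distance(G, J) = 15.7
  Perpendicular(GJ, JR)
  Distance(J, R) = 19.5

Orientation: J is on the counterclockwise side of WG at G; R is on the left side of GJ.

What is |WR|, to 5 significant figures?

8.4691

∠WGJ = 56.9°, so GJ runs at 21.0° + (180° − 56.9°) = 144.10° from the x-axis; with |GJ| = 15.7, J = G + 15.7·(cos 144.10°, sin 144.10°) = (18.091, 21.032). GJ ⟂ JR; with |JR| = 19.5 on the left of GJ, R = J + 19.5·(-0.58637, -0.81004) = (6.6562, 5.2364). Then |WR| = |R − W| = 8.4691.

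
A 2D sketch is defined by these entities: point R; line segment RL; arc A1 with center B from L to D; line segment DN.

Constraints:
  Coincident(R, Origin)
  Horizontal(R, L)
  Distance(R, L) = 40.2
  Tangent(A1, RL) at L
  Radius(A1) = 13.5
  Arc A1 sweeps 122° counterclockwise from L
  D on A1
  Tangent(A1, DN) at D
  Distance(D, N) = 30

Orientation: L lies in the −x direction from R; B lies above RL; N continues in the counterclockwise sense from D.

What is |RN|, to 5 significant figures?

64.174

R is at the origin; R and L share the same y with |RL| = 40.2 and L on the −x side, so L = (-40.200, 0.0000). Tangency of A1 to RL means the radius BL is perpendicular to RL, so B = L + (0, 13.5) = (-40.200, 13.500). On A1, L sits at bearing -90° from B; a 122° counterclockwise sweep puts D at bearing 32°, so D = B + 13.5·(cos 32°, sin 32°) = (-28.751, 20.654). Tangency of A1 to DN means the radius BD is perpendicular to DN, so DN runs along (−sin 32°, cos 32°); with |DN| = 30.0, N = (-44.649, 46.095). Then |RN| = |N − R| = 64.174.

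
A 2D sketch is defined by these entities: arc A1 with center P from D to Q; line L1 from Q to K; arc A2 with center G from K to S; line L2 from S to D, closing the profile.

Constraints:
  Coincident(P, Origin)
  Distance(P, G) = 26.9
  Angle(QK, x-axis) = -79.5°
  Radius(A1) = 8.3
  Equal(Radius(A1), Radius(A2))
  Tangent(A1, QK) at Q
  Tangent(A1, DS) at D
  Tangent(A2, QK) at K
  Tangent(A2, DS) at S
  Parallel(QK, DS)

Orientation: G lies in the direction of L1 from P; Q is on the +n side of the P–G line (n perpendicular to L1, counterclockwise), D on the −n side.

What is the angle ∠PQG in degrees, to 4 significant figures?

72.85°

The slot axis is L1's direction at -79.5°, so u = (cos -79.5°, sin -79.5°) = (0.1822, -0.9833) and n = (−sin -79.5°, cos -79.5°) = (0.9833, 0.1822). P is at the origin and G lies 26.9 along u from P, so G = 26.9·u = (4.902, -26.45). Tangency of A1 to both parallel lines with radius 8.3 puts Q and D at P ± 8.3·n: Q = (8.161, 1.513), D = (-8.161, -1.513). Then cos ∠PQG = QP·QG / (|QP||QG|), giving 72.85°.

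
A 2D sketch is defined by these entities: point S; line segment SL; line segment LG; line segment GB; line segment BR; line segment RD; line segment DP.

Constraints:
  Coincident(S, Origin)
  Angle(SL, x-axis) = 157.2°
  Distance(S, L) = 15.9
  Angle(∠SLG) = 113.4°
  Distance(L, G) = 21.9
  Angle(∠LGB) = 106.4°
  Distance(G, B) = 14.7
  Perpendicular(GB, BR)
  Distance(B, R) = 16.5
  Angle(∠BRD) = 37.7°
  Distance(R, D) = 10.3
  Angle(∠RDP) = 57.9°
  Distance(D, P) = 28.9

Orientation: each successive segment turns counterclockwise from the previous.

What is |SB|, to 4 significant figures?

32.37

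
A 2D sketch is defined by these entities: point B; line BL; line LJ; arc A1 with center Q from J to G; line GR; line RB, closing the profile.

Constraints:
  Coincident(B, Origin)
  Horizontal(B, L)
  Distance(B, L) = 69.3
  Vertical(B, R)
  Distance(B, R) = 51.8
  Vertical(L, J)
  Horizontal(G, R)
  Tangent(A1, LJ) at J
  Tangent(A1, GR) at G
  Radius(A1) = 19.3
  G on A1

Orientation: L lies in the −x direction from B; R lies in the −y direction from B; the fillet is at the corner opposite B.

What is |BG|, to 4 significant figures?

71.99

The virtual corner opposite B is at (-69.30, -51.80). A1 meets LJ tangentially, so QJ is at right angles to LJ and since A1 is tangent to GR there, QG ⟂ GR, with radius 19.3, so the center Q sits 19.3 in from both sides at Q = (-50.00, -32.50). That places the tangent points at J = (-69.30, -32.50) on LJ and G = (-50.00, -51.80) on GR. Then |BG| = |G − B| = 71.99.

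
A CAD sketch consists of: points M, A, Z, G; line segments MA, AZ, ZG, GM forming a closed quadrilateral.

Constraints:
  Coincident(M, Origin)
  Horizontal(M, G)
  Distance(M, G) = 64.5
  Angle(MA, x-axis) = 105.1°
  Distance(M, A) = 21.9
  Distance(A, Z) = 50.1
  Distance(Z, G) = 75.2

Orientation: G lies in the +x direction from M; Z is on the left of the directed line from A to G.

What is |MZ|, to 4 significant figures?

66.44

M is at the origin; M and G share the same y with |MG| = 64.5 and G in +x, so G = (64.5, 0). MA runs at 105.1° with |MA| = 21.9, so A = (-5.705, 21.14). Z is determined by |AZ| = 50.1 and |ZG| = 75.2 together: it lies at the intersection of circle(A, 50.1) and circle(G, 75.2). With |AG| = 73.32, the foot of the radical line on AG is 15.21 from A and the perpendicular offset is √(50.1² − 15.21²) = 47.73. Taking the left-of-AG solution: Z = (22.63, 62.46).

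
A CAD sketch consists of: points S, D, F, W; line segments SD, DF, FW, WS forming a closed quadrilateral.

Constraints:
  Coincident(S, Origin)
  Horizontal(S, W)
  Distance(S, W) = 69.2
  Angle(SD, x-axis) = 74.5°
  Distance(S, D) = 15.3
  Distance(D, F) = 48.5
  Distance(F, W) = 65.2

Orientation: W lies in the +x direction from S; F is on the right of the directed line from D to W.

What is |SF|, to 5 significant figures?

35.391

S is at the origin; SW is horizontal with |SW| = 69.2 and W in +x, so W = (69.2, 0). SD runs at 74.5° with |SD| = 15.3, so D = (4.0887, 14.744). F is determined by |DF| = 48.5 and |FW| = 65.2 together: it lies at the intersection of circle(D, 48.5) and circle(W, 65.2). With |DW| = 66.760, the foot of the radical line on DW is 19.159 from D and the perpendicular offset is √(48.5² − 19.159²) = 44.556. Taking the right-of-DW solution: F = (12.935, -32.943).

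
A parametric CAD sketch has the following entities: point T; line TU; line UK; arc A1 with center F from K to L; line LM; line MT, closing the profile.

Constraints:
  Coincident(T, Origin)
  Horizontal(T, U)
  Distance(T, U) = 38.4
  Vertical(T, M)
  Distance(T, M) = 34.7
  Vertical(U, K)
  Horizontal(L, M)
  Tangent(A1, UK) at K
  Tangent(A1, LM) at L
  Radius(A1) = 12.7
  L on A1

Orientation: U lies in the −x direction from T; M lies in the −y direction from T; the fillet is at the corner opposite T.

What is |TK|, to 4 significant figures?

44.26

The virtual corner opposite T is at (-38.40, -34.70). A1 meets UK tangentially, so FK is at right angles to UK and since A1 is tangent to LM there, FL ⟂ LM, with radius 12.7, so the center F sits 12.7 in from both sides at F = (-25.70, -22.00). That places the tangent points at K = (-38.40, -22.00) on UK and L = (-25.70, -34.70) on LM. Then |TK| = |K − T| = 44.26.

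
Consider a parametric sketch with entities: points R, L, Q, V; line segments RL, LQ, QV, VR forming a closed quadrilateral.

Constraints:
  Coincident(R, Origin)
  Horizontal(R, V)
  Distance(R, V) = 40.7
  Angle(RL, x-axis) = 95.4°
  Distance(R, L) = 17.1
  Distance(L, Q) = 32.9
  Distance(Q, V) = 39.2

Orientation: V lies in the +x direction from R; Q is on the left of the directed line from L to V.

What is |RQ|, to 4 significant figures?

43.99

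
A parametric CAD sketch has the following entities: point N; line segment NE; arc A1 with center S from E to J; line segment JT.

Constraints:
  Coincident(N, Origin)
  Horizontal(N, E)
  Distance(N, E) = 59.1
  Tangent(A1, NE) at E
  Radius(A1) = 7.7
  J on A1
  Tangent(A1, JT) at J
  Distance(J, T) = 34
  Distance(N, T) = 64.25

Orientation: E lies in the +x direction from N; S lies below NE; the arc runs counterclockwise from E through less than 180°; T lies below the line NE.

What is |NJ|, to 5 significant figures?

51.920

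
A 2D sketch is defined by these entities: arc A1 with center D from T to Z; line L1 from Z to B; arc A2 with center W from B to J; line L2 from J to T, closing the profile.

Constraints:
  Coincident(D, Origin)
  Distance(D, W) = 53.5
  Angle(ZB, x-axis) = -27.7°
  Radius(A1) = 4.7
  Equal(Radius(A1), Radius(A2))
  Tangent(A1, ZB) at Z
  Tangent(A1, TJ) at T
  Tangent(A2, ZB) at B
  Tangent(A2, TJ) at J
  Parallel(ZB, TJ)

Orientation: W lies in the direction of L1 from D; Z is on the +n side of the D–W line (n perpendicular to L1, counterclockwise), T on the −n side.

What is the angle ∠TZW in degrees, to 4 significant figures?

84.98°

D is at the origin and W lies 53.5 along u from D, so W = 53.5·u = (47.37, -24.87). Tangency of A1 to both parallel lines with radius 4.7 puts Z and T at D ± 4.7·n: Z = (2.185, 4.161), T = (-2.185, -4.161). Then cos ∠TZW = ZT·ZW / (|ZT||ZW|), giving 84.98°.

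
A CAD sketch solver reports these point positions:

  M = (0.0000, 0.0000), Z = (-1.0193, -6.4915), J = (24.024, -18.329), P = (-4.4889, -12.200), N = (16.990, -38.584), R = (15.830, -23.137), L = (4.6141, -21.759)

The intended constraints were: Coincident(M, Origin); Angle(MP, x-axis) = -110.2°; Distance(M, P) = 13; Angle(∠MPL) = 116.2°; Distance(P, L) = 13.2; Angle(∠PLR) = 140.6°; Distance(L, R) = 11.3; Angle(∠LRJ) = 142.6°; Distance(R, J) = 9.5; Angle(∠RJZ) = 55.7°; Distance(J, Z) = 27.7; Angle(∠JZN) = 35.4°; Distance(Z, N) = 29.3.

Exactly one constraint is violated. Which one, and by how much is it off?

Distance(Z, N) = 29.3 — off by 7.50.

M = (0.00, 0.00) ✓; MP at -110.2° ✓; |MP| = 13.00 ✓; ∠MPL = 116.2° ✓; |PL| = 13.20 ✓; ∠PLR = 140.6° ✓; |LR| = 11.30 ✓; ∠LRJ = 142.6° ✓; |RJ| = 9.500 ✓; ∠RJZ = 55.70° ✓; |JZ| = 27.70 ✓; ∠JZN = 35.40° ✓; |ZN| = 36.80 ✗.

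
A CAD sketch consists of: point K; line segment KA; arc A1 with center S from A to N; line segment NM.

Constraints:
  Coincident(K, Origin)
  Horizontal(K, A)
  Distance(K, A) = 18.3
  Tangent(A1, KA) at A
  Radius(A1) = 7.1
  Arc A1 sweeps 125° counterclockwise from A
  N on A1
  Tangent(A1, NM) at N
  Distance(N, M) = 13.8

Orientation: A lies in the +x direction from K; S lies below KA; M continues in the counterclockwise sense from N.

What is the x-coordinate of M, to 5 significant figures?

20.399

On A1, A sits at bearing 90° from S; a 125° counterclockwise sweep puts N at bearing 215°, so N = S + 7.1·(cos 215°, sin 215°) = (12.484, -11.172). A1 meets NM tangentially, so SN is at right angles to NM, so NM runs along (−sin 215°, cos 215°); with |NM| = 13.8, M = (20.399, -22.477). So M.x = 20.399.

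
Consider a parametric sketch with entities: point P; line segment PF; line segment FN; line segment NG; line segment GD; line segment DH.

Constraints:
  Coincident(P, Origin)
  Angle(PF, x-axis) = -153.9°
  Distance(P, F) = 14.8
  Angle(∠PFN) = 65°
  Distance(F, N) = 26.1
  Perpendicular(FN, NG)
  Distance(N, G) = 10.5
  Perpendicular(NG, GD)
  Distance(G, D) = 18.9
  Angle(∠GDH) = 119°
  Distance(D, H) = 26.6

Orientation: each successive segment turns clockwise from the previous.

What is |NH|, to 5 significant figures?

34.263

P is at the origin; PF runs at -153.9° with length 14.8, so F = (-13.291, -6.5111). ∠PFN = 65.0° gives FN at 91.100° from the x-axis; with |FN| = 26.1, N = (-13.792, 19.584). FN ⟂ NG, so NG runs at 1.1000°; with |NG| = 10.5, G = (-3.2938, 19.786). NG is perpendicular to GD, so GD runs at -88.900°; with |GD| = 18.9, D = (-2.9310, 0.88915). ∠GDH = 119.0° gives DH at -149.90° from the x-axis; with |DH| = 26.6, H = (-25.944, -12.451). Then |NH| = |H − N| = 34.263.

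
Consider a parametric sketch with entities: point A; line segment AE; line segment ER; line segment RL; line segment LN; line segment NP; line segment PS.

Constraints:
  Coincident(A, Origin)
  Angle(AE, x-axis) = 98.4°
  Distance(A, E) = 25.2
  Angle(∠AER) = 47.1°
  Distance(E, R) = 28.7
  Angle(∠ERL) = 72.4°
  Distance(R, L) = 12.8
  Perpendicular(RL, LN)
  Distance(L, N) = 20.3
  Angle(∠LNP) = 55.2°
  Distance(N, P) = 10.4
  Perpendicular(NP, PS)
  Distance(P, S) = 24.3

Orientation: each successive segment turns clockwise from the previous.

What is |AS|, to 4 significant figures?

11.40

A is at the origin; AE runs at 98.4° with length 25.2, so E = (-3.681, 24.93). ∠AER = 47.1° gives ER at -34.50° from the x-axis; with |ER| = 28.7, R = (19.97, 8.674). ∠ERL = 72.4° gives RL at -142.1° from the x-axis; with |RL| = 12.8, L = (9.871, 0.8110). RL is perpendicular to LN, so LN runs at 127.9°; with |LN| = 20.3, N = (-2.599, 16.83). ∠LNP = 55.2° gives NP at 3.100° from the x-axis; with |NP| = 10.4, P = (7.786, 17.39). NP is perpendicular to PS, so PS runs at -86.90°; with |PS| = 24.3, S = (9.100, -6.873). Then |AS| = |S − A| = 11.40.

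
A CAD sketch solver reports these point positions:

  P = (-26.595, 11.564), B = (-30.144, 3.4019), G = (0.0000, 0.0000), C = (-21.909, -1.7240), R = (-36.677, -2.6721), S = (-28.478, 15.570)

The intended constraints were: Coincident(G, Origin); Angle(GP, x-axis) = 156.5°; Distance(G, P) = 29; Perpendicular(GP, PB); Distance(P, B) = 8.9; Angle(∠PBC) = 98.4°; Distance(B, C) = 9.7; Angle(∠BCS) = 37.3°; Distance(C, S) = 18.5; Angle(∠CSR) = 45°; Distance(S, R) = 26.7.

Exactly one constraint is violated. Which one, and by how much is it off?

Distance(S, R) = 26.7 — off by 6.70.

G = (0.00, 0.00) ✓; GP at 156.5° ✓; |GP| = 29.00 ✓; ∠(GP, PB) = 90.00° ✓; |PB| = 8.900 ✓; ∠PBC = 98.40° ✓; |BC| = 9.700 ✓; ∠BCS = 37.30° ✓; |CS| = 18.50 ✓; ∠CSR = 45.00° ✓; |SR| = 20.00 ✗.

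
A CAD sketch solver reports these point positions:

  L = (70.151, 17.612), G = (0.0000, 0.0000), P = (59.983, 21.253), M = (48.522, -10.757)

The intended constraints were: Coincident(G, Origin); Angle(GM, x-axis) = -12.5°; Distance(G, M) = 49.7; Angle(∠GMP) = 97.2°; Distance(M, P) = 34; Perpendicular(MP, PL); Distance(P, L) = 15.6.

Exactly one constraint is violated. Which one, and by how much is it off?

Distance(P, L) = 15.6 — off by 4.80.

G = (0.00, 0.00) ✓; GM at -12.50° ✓; |GM| = 49.70 ✓; ∠GMP = 97.20° ✓; |MP| = 34.00 ✓; ∠(MP, PL) = 90.00° ✓; |PL| = 10.80 ✗.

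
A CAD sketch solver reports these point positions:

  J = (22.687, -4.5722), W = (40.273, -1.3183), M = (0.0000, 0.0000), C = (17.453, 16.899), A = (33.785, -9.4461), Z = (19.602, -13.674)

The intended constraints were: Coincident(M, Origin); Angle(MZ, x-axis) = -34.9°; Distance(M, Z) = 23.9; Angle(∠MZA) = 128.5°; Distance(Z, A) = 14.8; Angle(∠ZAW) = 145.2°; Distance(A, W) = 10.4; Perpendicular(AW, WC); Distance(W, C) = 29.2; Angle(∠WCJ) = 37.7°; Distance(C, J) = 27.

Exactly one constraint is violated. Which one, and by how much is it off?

Distance(C, J) = 27 — off by 4.90.

M = (0.00, 0.00) ✓; MZ at -34.90° ✓; |MZ| = 23.90 ✓; ∠MZA = 128.5° ✓; |ZA| = 14.80 ✓; ∠ZAW = 145.2° ✓; |AW| = 10.40 ✓; ∠(AW, WC) = 90.00° ✓; |WC| = 29.20 ✓; ∠WCJ = 37.70° ✓; |CJ| = 22.10 ✗.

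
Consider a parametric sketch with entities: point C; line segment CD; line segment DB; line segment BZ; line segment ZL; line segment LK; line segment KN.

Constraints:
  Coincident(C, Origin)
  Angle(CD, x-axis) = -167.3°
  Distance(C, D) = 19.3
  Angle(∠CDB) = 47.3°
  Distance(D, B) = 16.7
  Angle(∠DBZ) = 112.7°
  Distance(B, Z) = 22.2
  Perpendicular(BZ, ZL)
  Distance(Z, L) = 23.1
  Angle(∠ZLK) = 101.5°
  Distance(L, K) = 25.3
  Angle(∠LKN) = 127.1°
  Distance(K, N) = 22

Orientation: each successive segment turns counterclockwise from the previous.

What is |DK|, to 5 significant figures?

13.307

C is at the origin; CD runs at -167.3° with length 19.3, so D = (-18.828, -4.2430). ∠CDB = 47.3° gives DB at -34.600° from the x-axis; with |DB| = 16.7, B = (-5.0814, -13.726). ∠DBZ = 112.7° gives BZ at 32.700° from the x-axis; with |BZ| = 22.2, Z = (13.600, -1.7327). The perpendicularity gives ZL at right angles to BZ, so ZL runs at 122.70°; with |ZL| = 23.1, L = (1.1205, 17.706). ∠ZLK = 101.5° gives LK at -158.80° from the x-axis; with |LK| = 25.3, K = (-22.467, 8.5571). Then |DK| = |K − D| = 13.307.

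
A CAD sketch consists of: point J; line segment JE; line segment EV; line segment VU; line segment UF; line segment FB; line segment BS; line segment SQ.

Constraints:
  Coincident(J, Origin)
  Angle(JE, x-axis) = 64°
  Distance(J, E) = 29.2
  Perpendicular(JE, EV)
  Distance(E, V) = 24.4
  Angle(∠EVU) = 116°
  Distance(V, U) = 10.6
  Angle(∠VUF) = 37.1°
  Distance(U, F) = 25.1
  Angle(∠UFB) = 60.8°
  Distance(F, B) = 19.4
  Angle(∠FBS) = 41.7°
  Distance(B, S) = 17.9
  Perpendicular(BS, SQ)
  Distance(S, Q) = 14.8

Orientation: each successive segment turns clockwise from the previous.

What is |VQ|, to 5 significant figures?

20.447

J is at the origin; JE runs at 64.0° with length 29.2, so E = (12.800, 26.245). JE ⟂ EV, so EV runs at -26.000°; with |EV| = 24.4, V = (34.731, 15.549). ∠EVU = 116.0° gives VU at -90.000° from the x-axis; with |VU| = 10.6, U = (34.731, 4.9485). ∠VUF = 37.1° gives UF at 127.10° from the x-axis; with |UF| = 25.1, F = (19.590, 24.968). ∠UFB = 60.8° gives FB at 7.9000° from the x-axis; with |FB| = 19.4, B = (38.806, 27.634). ∠FBS = 41.7° gives BS at -130.40° from the x-axis; with |BS| = 17.9, S = (27.205, 14.003). BS ⟂ SQ, so SQ runs at 139.60°; with |SQ| = 14.8, Q = (15.934, 23.595). Then |VQ| = |Q − V| = 20.447.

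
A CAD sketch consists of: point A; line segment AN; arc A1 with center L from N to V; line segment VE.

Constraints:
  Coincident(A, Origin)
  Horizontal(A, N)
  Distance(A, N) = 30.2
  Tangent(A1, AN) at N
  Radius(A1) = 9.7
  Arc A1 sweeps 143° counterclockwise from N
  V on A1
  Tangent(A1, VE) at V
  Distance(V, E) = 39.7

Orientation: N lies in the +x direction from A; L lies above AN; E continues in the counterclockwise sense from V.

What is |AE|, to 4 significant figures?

41.57

On A1, N sits at bearing -90° from L; a 143° counterclockwise sweep puts V at bearing 53°, so V = L + 9.7·(cos 53°, sin 53°) = (36.04, 17.45). A1 meets VE tangentially, so LV is at right angles to VE, so VE runs along (−sin 53°, cos 53°); with |VE| = 39.7, E = (4.332, 41.34). Then |AE| = |E − A| = 41.57.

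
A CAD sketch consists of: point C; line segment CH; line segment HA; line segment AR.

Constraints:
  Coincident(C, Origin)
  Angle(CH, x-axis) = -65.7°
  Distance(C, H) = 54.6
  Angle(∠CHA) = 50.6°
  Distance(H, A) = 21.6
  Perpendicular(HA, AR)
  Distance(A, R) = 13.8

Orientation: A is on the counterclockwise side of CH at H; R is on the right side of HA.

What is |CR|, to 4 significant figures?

57.49

∠CHA = 50.6°, so HA runs at -65.7° + (180° − 50.6°) = 63.70° from the x-axis; with |HA| = 21.6, A = H + 21.6·(cos 63.70°, sin 63.70°) = (32.04, -30.40). HA ⟂ AR; with |AR| = 13.8 on the right of HA, R = A + 13.8·(0.8965, -0.4431) = (44.41, -36.51). Then |CR| = |R − C| = 57.49.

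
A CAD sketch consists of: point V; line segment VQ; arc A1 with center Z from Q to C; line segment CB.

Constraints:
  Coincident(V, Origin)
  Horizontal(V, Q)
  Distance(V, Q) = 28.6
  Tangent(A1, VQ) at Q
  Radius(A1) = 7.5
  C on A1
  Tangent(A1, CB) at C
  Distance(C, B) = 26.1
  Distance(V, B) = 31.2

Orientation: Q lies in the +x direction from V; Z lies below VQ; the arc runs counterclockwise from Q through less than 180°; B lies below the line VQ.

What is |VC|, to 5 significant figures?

22.150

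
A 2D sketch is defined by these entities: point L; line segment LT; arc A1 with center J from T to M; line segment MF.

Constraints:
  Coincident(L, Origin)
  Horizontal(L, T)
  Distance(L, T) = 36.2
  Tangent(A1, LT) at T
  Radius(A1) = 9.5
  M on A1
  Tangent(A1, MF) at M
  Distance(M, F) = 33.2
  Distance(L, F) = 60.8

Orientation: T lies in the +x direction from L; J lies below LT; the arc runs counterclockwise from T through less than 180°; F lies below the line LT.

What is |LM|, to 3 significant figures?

30.9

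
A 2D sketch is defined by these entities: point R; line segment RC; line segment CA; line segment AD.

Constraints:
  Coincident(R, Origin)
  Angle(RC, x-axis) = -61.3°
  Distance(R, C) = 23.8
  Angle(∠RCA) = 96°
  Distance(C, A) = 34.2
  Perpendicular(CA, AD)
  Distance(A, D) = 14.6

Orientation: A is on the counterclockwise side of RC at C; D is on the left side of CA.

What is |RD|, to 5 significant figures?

37.792

R is at the origin; RC runs at -61.3° with length 23.8, so C = 23.8·(cos -61.3°, sin -61.3°) = (11.429, -20.876). ∠RCA = 96.0°, so CA runs at -61.3° + (180° − 96.0°) = 22.700° from the x-axis; with |CA| = 34.2, A = C + 34.2·(cos 22.700°, sin 22.700°) = (42.980, -7.6781). The perpendicularity gives AD at right angles to CA; with |AD| = 14.6 on the left of CA, D = A + 14.6·(-0.38591, 0.92254) = (37.346, 5.7910). Then |RD| = |D − R| = 37.792.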